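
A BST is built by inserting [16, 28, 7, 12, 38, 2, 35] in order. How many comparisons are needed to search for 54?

Search path for 54: 16 -> 28 -> 38
Found: False
Comparisons: 3


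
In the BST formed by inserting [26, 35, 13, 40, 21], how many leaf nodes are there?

Tree built from: [26, 35, 13, 40, 21]
Tree (level-order array): [26, 13, 35, None, 21, None, 40]
Rule: A leaf has 0 children.
Per-node child counts:
  node 26: 2 child(ren)
  node 13: 1 child(ren)
  node 21: 0 child(ren)
  node 35: 1 child(ren)
  node 40: 0 child(ren)
Matching nodes: [21, 40]
Count of leaf nodes: 2


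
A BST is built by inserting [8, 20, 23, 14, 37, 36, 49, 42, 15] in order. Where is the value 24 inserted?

Starting tree (level order): [8, None, 20, 14, 23, None, 15, None, 37, None, None, 36, 49, None, None, 42]
Insertion path: 8 -> 20 -> 23 -> 37 -> 36
Result: insert 24 as left child of 36
Final tree (level order): [8, None, 20, 14, 23, None, 15, None, 37, None, None, 36, 49, 24, None, 42]


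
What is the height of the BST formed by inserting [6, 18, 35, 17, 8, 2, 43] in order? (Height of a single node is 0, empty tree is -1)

Insertion order: [6, 18, 35, 17, 8, 2, 43]
Tree (level-order array): [6, 2, 18, None, None, 17, 35, 8, None, None, 43]
Compute height bottom-up (empty subtree = -1):
  height(2) = 1 + max(-1, -1) = 0
  height(8) = 1 + max(-1, -1) = 0
  height(17) = 1 + max(0, -1) = 1
  height(43) = 1 + max(-1, -1) = 0
  height(35) = 1 + max(-1, 0) = 1
  height(18) = 1 + max(1, 1) = 2
  height(6) = 1 + max(0, 2) = 3
Height = 3


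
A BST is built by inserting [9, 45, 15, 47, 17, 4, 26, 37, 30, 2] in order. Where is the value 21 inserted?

Starting tree (level order): [9, 4, 45, 2, None, 15, 47, None, None, None, 17, None, None, None, 26, None, 37, 30]
Insertion path: 9 -> 45 -> 15 -> 17 -> 26
Result: insert 21 as left child of 26
Final tree (level order): [9, 4, 45, 2, None, 15, 47, None, None, None, 17, None, None, None, 26, 21, 37, None, None, 30]


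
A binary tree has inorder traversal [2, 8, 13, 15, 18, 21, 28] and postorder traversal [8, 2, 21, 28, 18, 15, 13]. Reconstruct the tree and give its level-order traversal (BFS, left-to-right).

Inorder:   [2, 8, 13, 15, 18, 21, 28]
Postorder: [8, 2, 21, 28, 18, 15, 13]
Algorithm: postorder visits root last, so walk postorder right-to-left;
each value is the root of the current inorder slice — split it at that
value, recurse on the right subtree first, then the left.
Recursive splits:
  root=13; inorder splits into left=[2, 8], right=[15, 18, 21, 28]
  root=15; inorder splits into left=[], right=[18, 21, 28]
  root=18; inorder splits into left=[], right=[21, 28]
  root=28; inorder splits into left=[21], right=[]
  root=21; inorder splits into left=[], right=[]
  root=2; inorder splits into left=[], right=[8]
  root=8; inorder splits into left=[], right=[]
Reconstructed level-order: [13, 2, 15, 8, 18, 28, 21]


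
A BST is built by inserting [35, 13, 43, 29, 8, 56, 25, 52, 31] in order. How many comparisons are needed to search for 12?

Search path for 12: 35 -> 13 -> 8
Found: False
Comparisons: 3


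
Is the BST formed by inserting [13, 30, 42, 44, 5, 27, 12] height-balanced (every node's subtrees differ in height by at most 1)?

Tree (level-order array): [13, 5, 30, None, 12, 27, 42, None, None, None, None, None, 44]
Definition: a tree is height-balanced if, at every node, |h(left) - h(right)| <= 1 (empty subtree has height -1).
Bottom-up per-node check:
  node 12: h_left=-1, h_right=-1, diff=0 [OK], height=0
  node 5: h_left=-1, h_right=0, diff=1 [OK], height=1
  node 27: h_left=-1, h_right=-1, diff=0 [OK], height=0
  node 44: h_left=-1, h_right=-1, diff=0 [OK], height=0
  node 42: h_left=-1, h_right=0, diff=1 [OK], height=1
  node 30: h_left=0, h_right=1, diff=1 [OK], height=2
  node 13: h_left=1, h_right=2, diff=1 [OK], height=3
All nodes satisfy the balance condition.
Result: Balanced


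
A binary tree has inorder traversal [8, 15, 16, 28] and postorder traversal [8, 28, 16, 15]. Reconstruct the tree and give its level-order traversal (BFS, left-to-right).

Inorder:   [8, 15, 16, 28]
Postorder: [8, 28, 16, 15]
Algorithm: postorder visits root last, so walk postorder right-to-left;
each value is the root of the current inorder slice — split it at that
value, recurse on the right subtree first, then the left.
Recursive splits:
  root=15; inorder splits into left=[8], right=[16, 28]
  root=16; inorder splits into left=[], right=[28]
  root=28; inorder splits into left=[], right=[]
  root=8; inorder splits into left=[], right=[]
Reconstructed level-order: [15, 8, 16, 28]


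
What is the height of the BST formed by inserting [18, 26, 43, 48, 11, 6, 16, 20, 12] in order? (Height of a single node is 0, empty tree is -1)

Insertion order: [18, 26, 43, 48, 11, 6, 16, 20, 12]
Tree (level-order array): [18, 11, 26, 6, 16, 20, 43, None, None, 12, None, None, None, None, 48]
Compute height bottom-up (empty subtree = -1):
  height(6) = 1 + max(-1, -1) = 0
  height(12) = 1 + max(-1, -1) = 0
  height(16) = 1 + max(0, -1) = 1
  height(11) = 1 + max(0, 1) = 2
  height(20) = 1 + max(-1, -1) = 0
  height(48) = 1 + max(-1, -1) = 0
  height(43) = 1 + max(-1, 0) = 1
  height(26) = 1 + max(0, 1) = 2
  height(18) = 1 + max(2, 2) = 3
Height = 3


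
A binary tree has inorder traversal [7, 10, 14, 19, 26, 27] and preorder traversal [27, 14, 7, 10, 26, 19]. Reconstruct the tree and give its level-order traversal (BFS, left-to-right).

Inorder:  [7, 10, 14, 19, 26, 27]
Preorder: [27, 14, 7, 10, 26, 19]
Algorithm: preorder visits root first, so consume preorder in order;
for each root, split the current inorder slice at that value into
left-subtree inorder and right-subtree inorder, then recurse.
Recursive splits:
  root=27; inorder splits into left=[7, 10, 14, 19, 26], right=[]
  root=14; inorder splits into left=[7, 10], right=[19, 26]
  root=7; inorder splits into left=[], right=[10]
  root=10; inorder splits into left=[], right=[]
  root=26; inorder splits into left=[19], right=[]
  root=19; inorder splits into left=[], right=[]
Reconstructed level-order: [27, 14, 7, 26, 10, 19]


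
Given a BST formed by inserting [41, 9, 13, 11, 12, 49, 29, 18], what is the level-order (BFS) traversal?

Tree insertion order: [41, 9, 13, 11, 12, 49, 29, 18]
Tree (level-order array): [41, 9, 49, None, 13, None, None, 11, 29, None, 12, 18]
BFS from the root, enqueuing left then right child of each popped node:
  queue [41] -> pop 41, enqueue [9, 49], visited so far: [41]
  queue [9, 49] -> pop 9, enqueue [13], visited so far: [41, 9]
  queue [49, 13] -> pop 49, enqueue [none], visited so far: [41, 9, 49]
  queue [13] -> pop 13, enqueue [11, 29], visited so far: [41, 9, 49, 13]
  queue [11, 29] -> pop 11, enqueue [12], visited so far: [41, 9, 49, 13, 11]
  queue [29, 12] -> pop 29, enqueue [18], visited so far: [41, 9, 49, 13, 11, 29]
  queue [12, 18] -> pop 12, enqueue [none], visited so far: [41, 9, 49, 13, 11, 29, 12]
  queue [18] -> pop 18, enqueue [none], visited so far: [41, 9, 49, 13, 11, 29, 12, 18]
Result: [41, 9, 49, 13, 11, 29, 12, 18]


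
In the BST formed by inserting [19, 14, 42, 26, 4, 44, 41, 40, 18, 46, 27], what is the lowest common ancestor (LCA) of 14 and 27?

Tree insertion order: [19, 14, 42, 26, 4, 44, 41, 40, 18, 46, 27]
Tree (level-order array): [19, 14, 42, 4, 18, 26, 44, None, None, None, None, None, 41, None, 46, 40, None, None, None, 27]
In a BST, the LCA of p=14, q=27 is the first node v on the
root-to-leaf path with p <= v <= q (go left if both < v, right if both > v).
Walk from root:
  at 19: 14 <= 19 <= 27, this is the LCA
LCA = 19


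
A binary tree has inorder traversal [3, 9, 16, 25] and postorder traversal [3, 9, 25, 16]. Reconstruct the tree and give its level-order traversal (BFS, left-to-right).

Inorder:   [3, 9, 16, 25]
Postorder: [3, 9, 25, 16]
Algorithm: postorder visits root last, so walk postorder right-to-left;
each value is the root of the current inorder slice — split it at that
value, recurse on the right subtree first, then the left.
Recursive splits:
  root=16; inorder splits into left=[3, 9], right=[25]
  root=25; inorder splits into left=[], right=[]
  root=9; inorder splits into left=[3], right=[]
  root=3; inorder splits into left=[], right=[]
Reconstructed level-order: [16, 9, 25, 3]


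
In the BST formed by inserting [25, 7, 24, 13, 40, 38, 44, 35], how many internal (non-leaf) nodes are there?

Tree built from: [25, 7, 24, 13, 40, 38, 44, 35]
Tree (level-order array): [25, 7, 40, None, 24, 38, 44, 13, None, 35]
Rule: An internal node has at least one child.
Per-node child counts:
  node 25: 2 child(ren)
  node 7: 1 child(ren)
  node 24: 1 child(ren)
  node 13: 0 child(ren)
  node 40: 2 child(ren)
  node 38: 1 child(ren)
  node 35: 0 child(ren)
  node 44: 0 child(ren)
Matching nodes: [25, 7, 24, 40, 38]
Count of internal (non-leaf) nodes: 5


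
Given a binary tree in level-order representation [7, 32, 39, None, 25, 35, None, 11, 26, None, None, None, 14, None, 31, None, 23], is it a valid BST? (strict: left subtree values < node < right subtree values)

Level-order array: [7, 32, 39, None, 25, 35, None, 11, 26, None, None, None, 14, None, 31, None, 23]
Validate using subtree bounds (lo, hi): at each node, require lo < value < hi,
then recurse left with hi=value and right with lo=value.
Preorder trace (stopping at first violation):
  at node 7 with bounds (-inf, +inf): OK
  at node 32 with bounds (-inf, 7): VIOLATION
Node 32 violates its bound: not (-inf < 32 < 7).
Result: Not a valid BST


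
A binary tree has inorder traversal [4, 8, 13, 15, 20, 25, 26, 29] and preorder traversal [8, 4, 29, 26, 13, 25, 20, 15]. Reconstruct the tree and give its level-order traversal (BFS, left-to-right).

Inorder:  [4, 8, 13, 15, 20, 25, 26, 29]
Preorder: [8, 4, 29, 26, 13, 25, 20, 15]
Algorithm: preorder visits root first, so consume preorder in order;
for each root, split the current inorder slice at that value into
left-subtree inorder and right-subtree inorder, then recurse.
Recursive splits:
  root=8; inorder splits into left=[4], right=[13, 15, 20, 25, 26, 29]
  root=4; inorder splits into left=[], right=[]
  root=29; inorder splits into left=[13, 15, 20, 25, 26], right=[]
  root=26; inorder splits into left=[13, 15, 20, 25], right=[]
  root=13; inorder splits into left=[], right=[15, 20, 25]
  root=25; inorder splits into left=[15, 20], right=[]
  root=20; inorder splits into left=[15], right=[]
  root=15; inorder splits into left=[], right=[]
Reconstructed level-order: [8, 4, 29, 26, 13, 25, 20, 15]


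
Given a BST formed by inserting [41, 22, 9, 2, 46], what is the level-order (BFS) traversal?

Tree insertion order: [41, 22, 9, 2, 46]
Tree (level-order array): [41, 22, 46, 9, None, None, None, 2]
BFS from the root, enqueuing left then right child of each popped node:
  queue [41] -> pop 41, enqueue [22, 46], visited so far: [41]
  queue [22, 46] -> pop 22, enqueue [9], visited so far: [41, 22]
  queue [46, 9] -> pop 46, enqueue [none], visited so far: [41, 22, 46]
  queue [9] -> pop 9, enqueue [2], visited so far: [41, 22, 46, 9]
  queue [2] -> pop 2, enqueue [none], visited so far: [41, 22, 46, 9, 2]
Result: [41, 22, 46, 9, 2]


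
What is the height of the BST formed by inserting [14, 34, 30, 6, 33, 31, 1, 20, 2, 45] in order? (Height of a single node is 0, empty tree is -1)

Insertion order: [14, 34, 30, 6, 33, 31, 1, 20, 2, 45]
Tree (level-order array): [14, 6, 34, 1, None, 30, 45, None, 2, 20, 33, None, None, None, None, None, None, 31]
Compute height bottom-up (empty subtree = -1):
  height(2) = 1 + max(-1, -1) = 0
  height(1) = 1 + max(-1, 0) = 1
  height(6) = 1 + max(1, -1) = 2
  height(20) = 1 + max(-1, -1) = 0
  height(31) = 1 + max(-1, -1) = 0
  height(33) = 1 + max(0, -1) = 1
  height(30) = 1 + max(0, 1) = 2
  height(45) = 1 + max(-1, -1) = 0
  height(34) = 1 + max(2, 0) = 3
  height(14) = 1 + max(2, 3) = 4
Height = 4


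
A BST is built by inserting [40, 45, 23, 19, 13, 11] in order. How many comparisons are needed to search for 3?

Search path for 3: 40 -> 23 -> 19 -> 13 -> 11
Found: False
Comparisons: 5


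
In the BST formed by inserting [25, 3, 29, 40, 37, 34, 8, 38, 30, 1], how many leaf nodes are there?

Tree built from: [25, 3, 29, 40, 37, 34, 8, 38, 30, 1]
Tree (level-order array): [25, 3, 29, 1, 8, None, 40, None, None, None, None, 37, None, 34, 38, 30]
Rule: A leaf has 0 children.
Per-node child counts:
  node 25: 2 child(ren)
  node 3: 2 child(ren)
  node 1: 0 child(ren)
  node 8: 0 child(ren)
  node 29: 1 child(ren)
  node 40: 1 child(ren)
  node 37: 2 child(ren)
  node 34: 1 child(ren)
  node 30: 0 child(ren)
  node 38: 0 child(ren)
Matching nodes: [1, 8, 30, 38]
Count of leaf nodes: 4


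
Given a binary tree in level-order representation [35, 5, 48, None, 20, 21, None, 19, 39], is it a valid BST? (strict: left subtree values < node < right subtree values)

Level-order array: [35, 5, 48, None, 20, 21, None, 19, 39]
Validate using subtree bounds (lo, hi): at each node, require lo < value < hi,
then recurse left with hi=value and right with lo=value.
Preorder trace (stopping at first violation):
  at node 35 with bounds (-inf, +inf): OK
  at node 5 with bounds (-inf, 35): OK
  at node 20 with bounds (5, 35): OK
  at node 19 with bounds (5, 20): OK
  at node 39 with bounds (20, 35): VIOLATION
Node 39 violates its bound: not (20 < 39 < 35).
Result: Not a valid BST


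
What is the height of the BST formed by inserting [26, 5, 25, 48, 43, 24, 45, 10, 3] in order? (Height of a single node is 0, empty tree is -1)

Insertion order: [26, 5, 25, 48, 43, 24, 45, 10, 3]
Tree (level-order array): [26, 5, 48, 3, 25, 43, None, None, None, 24, None, None, 45, 10]
Compute height bottom-up (empty subtree = -1):
  height(3) = 1 + max(-1, -1) = 0
  height(10) = 1 + max(-1, -1) = 0
  height(24) = 1 + max(0, -1) = 1
  height(25) = 1 + max(1, -1) = 2
  height(5) = 1 + max(0, 2) = 3
  height(45) = 1 + max(-1, -1) = 0
  height(43) = 1 + max(-1, 0) = 1
  height(48) = 1 + max(1, -1) = 2
  height(26) = 1 + max(3, 2) = 4
Height = 4


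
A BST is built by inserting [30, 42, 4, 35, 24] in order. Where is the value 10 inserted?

Starting tree (level order): [30, 4, 42, None, 24, 35]
Insertion path: 30 -> 4 -> 24
Result: insert 10 as left child of 24
Final tree (level order): [30, 4, 42, None, 24, 35, None, 10]


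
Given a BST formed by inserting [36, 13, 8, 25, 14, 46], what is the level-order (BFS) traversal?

Tree insertion order: [36, 13, 8, 25, 14, 46]
Tree (level-order array): [36, 13, 46, 8, 25, None, None, None, None, 14]
BFS from the root, enqueuing left then right child of each popped node:
  queue [36] -> pop 36, enqueue [13, 46], visited so far: [36]
  queue [13, 46] -> pop 13, enqueue [8, 25], visited so far: [36, 13]
  queue [46, 8, 25] -> pop 46, enqueue [none], visited so far: [36, 13, 46]
  queue [8, 25] -> pop 8, enqueue [none], visited so far: [36, 13, 46, 8]
  queue [25] -> pop 25, enqueue [14], visited so far: [36, 13, 46, 8, 25]
  queue [14] -> pop 14, enqueue [none], visited so far: [36, 13, 46, 8, 25, 14]
Result: [36, 13, 46, 8, 25, 14]


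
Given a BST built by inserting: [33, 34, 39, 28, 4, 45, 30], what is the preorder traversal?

Tree insertion order: [33, 34, 39, 28, 4, 45, 30]
Tree (level-order array): [33, 28, 34, 4, 30, None, 39, None, None, None, None, None, 45]
Preorder traversal: [33, 28, 4, 30, 34, 39, 45]


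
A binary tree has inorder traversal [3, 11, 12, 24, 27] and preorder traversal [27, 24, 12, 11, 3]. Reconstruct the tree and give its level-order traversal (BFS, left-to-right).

Inorder:  [3, 11, 12, 24, 27]
Preorder: [27, 24, 12, 11, 3]
Algorithm: preorder visits root first, so consume preorder in order;
for each root, split the current inorder slice at that value into
left-subtree inorder and right-subtree inorder, then recurse.
Recursive splits:
  root=27; inorder splits into left=[3, 11, 12, 24], right=[]
  root=24; inorder splits into left=[3, 11, 12], right=[]
  root=12; inorder splits into left=[3, 11], right=[]
  root=11; inorder splits into left=[3], right=[]
  root=3; inorder splits into left=[], right=[]
Reconstructed level-order: [27, 24, 12, 11, 3]


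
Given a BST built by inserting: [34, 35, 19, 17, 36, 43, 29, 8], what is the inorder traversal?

Tree insertion order: [34, 35, 19, 17, 36, 43, 29, 8]
Tree (level-order array): [34, 19, 35, 17, 29, None, 36, 8, None, None, None, None, 43]
Inorder traversal: [8, 17, 19, 29, 34, 35, 36, 43]


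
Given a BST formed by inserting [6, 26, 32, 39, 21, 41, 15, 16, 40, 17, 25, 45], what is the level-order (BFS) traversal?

Tree insertion order: [6, 26, 32, 39, 21, 41, 15, 16, 40, 17, 25, 45]
Tree (level-order array): [6, None, 26, 21, 32, 15, 25, None, 39, None, 16, None, None, None, 41, None, 17, 40, 45]
BFS from the root, enqueuing left then right child of each popped node:
  queue [6] -> pop 6, enqueue [26], visited so far: [6]
  queue [26] -> pop 26, enqueue [21, 32], visited so far: [6, 26]
  queue [21, 32] -> pop 21, enqueue [15, 25], visited so far: [6, 26, 21]
  queue [32, 15, 25] -> pop 32, enqueue [39], visited so far: [6, 26, 21, 32]
  queue [15, 25, 39] -> pop 15, enqueue [16], visited so far: [6, 26, 21, 32, 15]
  queue [25, 39, 16] -> pop 25, enqueue [none], visited so far: [6, 26, 21, 32, 15, 25]
  queue [39, 16] -> pop 39, enqueue [41], visited so far: [6, 26, 21, 32, 15, 25, 39]
  queue [16, 41] -> pop 16, enqueue [17], visited so far: [6, 26, 21, 32, 15, 25, 39, 16]
  queue [41, 17] -> pop 41, enqueue [40, 45], visited so far: [6, 26, 21, 32, 15, 25, 39, 16, 41]
  queue [17, 40, 45] -> pop 17, enqueue [none], visited so far: [6, 26, 21, 32, 15, 25, 39, 16, 41, 17]
  queue [40, 45] -> pop 40, enqueue [none], visited so far: [6, 26, 21, 32, 15, 25, 39, 16, 41, 17, 40]
  queue [45] -> pop 45, enqueue [none], visited so far: [6, 26, 21, 32, 15, 25, 39, 16, 41, 17, 40, 45]
Result: [6, 26, 21, 32, 15, 25, 39, 16, 41, 17, 40, 45]


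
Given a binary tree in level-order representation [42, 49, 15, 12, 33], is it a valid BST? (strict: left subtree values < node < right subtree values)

Level-order array: [42, 49, 15, 12, 33]
Validate using subtree bounds (lo, hi): at each node, require lo < value < hi,
then recurse left with hi=value and right with lo=value.
Preorder trace (stopping at first violation):
  at node 42 with bounds (-inf, +inf): OK
  at node 49 with bounds (-inf, 42): VIOLATION
Node 49 violates its bound: not (-inf < 49 < 42).
Result: Not a valid BST


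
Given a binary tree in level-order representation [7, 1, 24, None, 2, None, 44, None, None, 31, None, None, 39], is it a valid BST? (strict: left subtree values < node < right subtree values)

Level-order array: [7, 1, 24, None, 2, None, 44, None, None, 31, None, None, 39]
Validate using subtree bounds (lo, hi): at each node, require lo < value < hi,
then recurse left with hi=value and right with lo=value.
Preorder trace (stopping at first violation):
  at node 7 with bounds (-inf, +inf): OK
  at node 1 with bounds (-inf, 7): OK
  at node 2 with bounds (1, 7): OK
  at node 24 with bounds (7, +inf): OK
  at node 44 with bounds (24, +inf): OK
  at node 31 with bounds (24, 44): OK
  at node 39 with bounds (31, 44): OK
No violation found at any node.
Result: Valid BST


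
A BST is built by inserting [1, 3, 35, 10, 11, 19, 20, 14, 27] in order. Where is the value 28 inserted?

Starting tree (level order): [1, None, 3, None, 35, 10, None, None, 11, None, 19, 14, 20, None, None, None, 27]
Insertion path: 1 -> 3 -> 35 -> 10 -> 11 -> 19 -> 20 -> 27
Result: insert 28 as right child of 27
Final tree (level order): [1, None, 3, None, 35, 10, None, None, 11, None, 19, 14, 20, None, None, None, 27, None, 28]


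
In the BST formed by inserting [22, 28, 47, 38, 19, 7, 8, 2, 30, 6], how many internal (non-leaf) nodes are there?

Tree built from: [22, 28, 47, 38, 19, 7, 8, 2, 30, 6]
Tree (level-order array): [22, 19, 28, 7, None, None, 47, 2, 8, 38, None, None, 6, None, None, 30]
Rule: An internal node has at least one child.
Per-node child counts:
  node 22: 2 child(ren)
  node 19: 1 child(ren)
  node 7: 2 child(ren)
  node 2: 1 child(ren)
  node 6: 0 child(ren)
  node 8: 0 child(ren)
  node 28: 1 child(ren)
  node 47: 1 child(ren)
  node 38: 1 child(ren)
  node 30: 0 child(ren)
Matching nodes: [22, 19, 7, 2, 28, 47, 38]
Count of internal (non-leaf) nodes: 7


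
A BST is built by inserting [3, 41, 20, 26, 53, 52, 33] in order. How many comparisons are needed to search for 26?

Search path for 26: 3 -> 41 -> 20 -> 26
Found: True
Comparisons: 4


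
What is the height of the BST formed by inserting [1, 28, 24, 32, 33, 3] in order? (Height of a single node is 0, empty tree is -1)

Insertion order: [1, 28, 24, 32, 33, 3]
Tree (level-order array): [1, None, 28, 24, 32, 3, None, None, 33]
Compute height bottom-up (empty subtree = -1):
  height(3) = 1 + max(-1, -1) = 0
  height(24) = 1 + max(0, -1) = 1
  height(33) = 1 + max(-1, -1) = 0
  height(32) = 1 + max(-1, 0) = 1
  height(28) = 1 + max(1, 1) = 2
  height(1) = 1 + max(-1, 2) = 3
Height = 3


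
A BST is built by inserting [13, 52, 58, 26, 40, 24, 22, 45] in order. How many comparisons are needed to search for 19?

Search path for 19: 13 -> 52 -> 26 -> 24 -> 22
Found: False
Comparisons: 5


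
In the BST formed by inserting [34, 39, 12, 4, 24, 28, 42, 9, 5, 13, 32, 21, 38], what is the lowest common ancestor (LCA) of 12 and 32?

Tree insertion order: [34, 39, 12, 4, 24, 28, 42, 9, 5, 13, 32, 21, 38]
Tree (level-order array): [34, 12, 39, 4, 24, 38, 42, None, 9, 13, 28, None, None, None, None, 5, None, None, 21, None, 32]
In a BST, the LCA of p=12, q=32 is the first node v on the
root-to-leaf path with p <= v <= q (go left if both < v, right if both > v).
Walk from root:
  at 34: both 12 and 32 < 34, go left
  at 12: 12 <= 12 <= 32, this is the LCA
LCA = 12


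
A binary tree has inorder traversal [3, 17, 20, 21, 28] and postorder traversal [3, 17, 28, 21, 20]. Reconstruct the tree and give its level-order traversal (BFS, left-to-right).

Inorder:   [3, 17, 20, 21, 28]
Postorder: [3, 17, 28, 21, 20]
Algorithm: postorder visits root last, so walk postorder right-to-left;
each value is the root of the current inorder slice — split it at that
value, recurse on the right subtree first, then the left.
Recursive splits:
  root=20; inorder splits into left=[3, 17], right=[21, 28]
  root=21; inorder splits into left=[], right=[28]
  root=28; inorder splits into left=[], right=[]
  root=17; inorder splits into left=[3], right=[]
  root=3; inorder splits into left=[], right=[]
Reconstructed level-order: [20, 17, 21, 3, 28]


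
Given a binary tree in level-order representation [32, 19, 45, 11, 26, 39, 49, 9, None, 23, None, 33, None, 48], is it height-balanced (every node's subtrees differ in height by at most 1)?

Tree (level-order array): [32, 19, 45, 11, 26, 39, 49, 9, None, 23, None, 33, None, 48]
Definition: a tree is height-balanced if, at every node, |h(left) - h(right)| <= 1 (empty subtree has height -1).
Bottom-up per-node check:
  node 9: h_left=-1, h_right=-1, diff=0 [OK], height=0
  node 11: h_left=0, h_right=-1, diff=1 [OK], height=1
  node 23: h_left=-1, h_right=-1, diff=0 [OK], height=0
  node 26: h_left=0, h_right=-1, diff=1 [OK], height=1
  node 19: h_left=1, h_right=1, diff=0 [OK], height=2
  node 33: h_left=-1, h_right=-1, diff=0 [OK], height=0
  node 39: h_left=0, h_right=-1, diff=1 [OK], height=1
  node 48: h_left=-1, h_right=-1, diff=0 [OK], height=0
  node 49: h_left=0, h_right=-1, diff=1 [OK], height=1
  node 45: h_left=1, h_right=1, diff=0 [OK], height=2
  node 32: h_left=2, h_right=2, diff=0 [OK], height=3
All nodes satisfy the balance condition.
Result: Balanced


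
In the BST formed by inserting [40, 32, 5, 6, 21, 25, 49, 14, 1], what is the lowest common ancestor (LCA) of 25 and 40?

Tree insertion order: [40, 32, 5, 6, 21, 25, 49, 14, 1]
Tree (level-order array): [40, 32, 49, 5, None, None, None, 1, 6, None, None, None, 21, 14, 25]
In a BST, the LCA of p=25, q=40 is the first node v on the
root-to-leaf path with p <= v <= q (go left if both < v, right if both > v).
Walk from root:
  at 40: 25 <= 40 <= 40, this is the LCA
LCA = 40


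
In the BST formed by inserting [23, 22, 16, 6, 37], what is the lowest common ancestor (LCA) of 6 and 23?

Tree insertion order: [23, 22, 16, 6, 37]
Tree (level-order array): [23, 22, 37, 16, None, None, None, 6]
In a BST, the LCA of p=6, q=23 is the first node v on the
root-to-leaf path with p <= v <= q (go left if both < v, right if both > v).
Walk from root:
  at 23: 6 <= 23 <= 23, this is the LCA
LCA = 23


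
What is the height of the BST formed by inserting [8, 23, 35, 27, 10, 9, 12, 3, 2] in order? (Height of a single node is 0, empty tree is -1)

Insertion order: [8, 23, 35, 27, 10, 9, 12, 3, 2]
Tree (level-order array): [8, 3, 23, 2, None, 10, 35, None, None, 9, 12, 27]
Compute height bottom-up (empty subtree = -1):
  height(2) = 1 + max(-1, -1) = 0
  height(3) = 1 + max(0, -1) = 1
  height(9) = 1 + max(-1, -1) = 0
  height(12) = 1 + max(-1, -1) = 0
  height(10) = 1 + max(0, 0) = 1
  height(27) = 1 + max(-1, -1) = 0
  height(35) = 1 + max(0, -1) = 1
  height(23) = 1 + max(1, 1) = 2
  height(8) = 1 + max(1, 2) = 3
Height = 3


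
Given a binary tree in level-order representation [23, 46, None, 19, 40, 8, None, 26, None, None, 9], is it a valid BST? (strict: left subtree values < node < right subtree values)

Level-order array: [23, 46, None, 19, 40, 8, None, 26, None, None, 9]
Validate using subtree bounds (lo, hi): at each node, require lo < value < hi,
then recurse left with hi=value and right with lo=value.
Preorder trace (stopping at first violation):
  at node 23 with bounds (-inf, +inf): OK
  at node 46 with bounds (-inf, 23): VIOLATION
Node 46 violates its bound: not (-inf < 46 < 23).
Result: Not a valid BST


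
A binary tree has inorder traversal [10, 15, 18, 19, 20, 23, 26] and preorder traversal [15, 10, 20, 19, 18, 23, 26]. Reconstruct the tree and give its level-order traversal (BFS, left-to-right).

Inorder:  [10, 15, 18, 19, 20, 23, 26]
Preorder: [15, 10, 20, 19, 18, 23, 26]
Algorithm: preorder visits root first, so consume preorder in order;
for each root, split the current inorder slice at that value into
left-subtree inorder and right-subtree inorder, then recurse.
Recursive splits:
  root=15; inorder splits into left=[10], right=[18, 19, 20, 23, 26]
  root=10; inorder splits into left=[], right=[]
  root=20; inorder splits into left=[18, 19], right=[23, 26]
  root=19; inorder splits into left=[18], right=[]
  root=18; inorder splits into left=[], right=[]
  root=23; inorder splits into left=[], right=[26]
  root=26; inorder splits into left=[], right=[]
Reconstructed level-order: [15, 10, 20, 19, 23, 18, 26]


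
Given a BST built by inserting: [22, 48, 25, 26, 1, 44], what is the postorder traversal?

Tree insertion order: [22, 48, 25, 26, 1, 44]
Tree (level-order array): [22, 1, 48, None, None, 25, None, None, 26, None, 44]
Postorder traversal: [1, 44, 26, 25, 48, 22]


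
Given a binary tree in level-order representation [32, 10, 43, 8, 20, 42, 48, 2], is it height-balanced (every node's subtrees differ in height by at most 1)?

Tree (level-order array): [32, 10, 43, 8, 20, 42, 48, 2]
Definition: a tree is height-balanced if, at every node, |h(left) - h(right)| <= 1 (empty subtree has height -1).
Bottom-up per-node check:
  node 2: h_left=-1, h_right=-1, diff=0 [OK], height=0
  node 8: h_left=0, h_right=-1, diff=1 [OK], height=1
  node 20: h_left=-1, h_right=-1, diff=0 [OK], height=0
  node 10: h_left=1, h_right=0, diff=1 [OK], height=2
  node 42: h_left=-1, h_right=-1, diff=0 [OK], height=0
  node 48: h_left=-1, h_right=-1, diff=0 [OK], height=0
  node 43: h_left=0, h_right=0, diff=0 [OK], height=1
  node 32: h_left=2, h_right=1, diff=1 [OK], height=3
All nodes satisfy the balance condition.
Result: Balanced


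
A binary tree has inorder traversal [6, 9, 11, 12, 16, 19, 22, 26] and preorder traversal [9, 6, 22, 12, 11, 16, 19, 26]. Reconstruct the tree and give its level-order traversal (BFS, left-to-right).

Inorder:  [6, 9, 11, 12, 16, 19, 22, 26]
Preorder: [9, 6, 22, 12, 11, 16, 19, 26]
Algorithm: preorder visits root first, so consume preorder in order;
for each root, split the current inorder slice at that value into
left-subtree inorder and right-subtree inorder, then recurse.
Recursive splits:
  root=9; inorder splits into left=[6], right=[11, 12, 16, 19, 22, 26]
  root=6; inorder splits into left=[], right=[]
  root=22; inorder splits into left=[11, 12, 16, 19], right=[26]
  root=12; inorder splits into left=[11], right=[16, 19]
  root=11; inorder splits into left=[], right=[]
  root=16; inorder splits into left=[], right=[19]
  root=19; inorder splits into left=[], right=[]
  root=26; inorder splits into left=[], right=[]
Reconstructed level-order: [9, 6, 22, 12, 26, 11, 16, 19]


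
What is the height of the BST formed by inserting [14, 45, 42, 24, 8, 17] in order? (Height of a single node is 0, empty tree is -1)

Insertion order: [14, 45, 42, 24, 8, 17]
Tree (level-order array): [14, 8, 45, None, None, 42, None, 24, None, 17]
Compute height bottom-up (empty subtree = -1):
  height(8) = 1 + max(-1, -1) = 0
  height(17) = 1 + max(-1, -1) = 0
  height(24) = 1 + max(0, -1) = 1
  height(42) = 1 + max(1, -1) = 2
  height(45) = 1 + max(2, -1) = 3
  height(14) = 1 + max(0, 3) = 4
Height = 4


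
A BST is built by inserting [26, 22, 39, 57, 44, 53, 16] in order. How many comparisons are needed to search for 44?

Search path for 44: 26 -> 39 -> 57 -> 44
Found: True
Comparisons: 4


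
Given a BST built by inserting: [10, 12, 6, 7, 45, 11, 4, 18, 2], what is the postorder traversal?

Tree insertion order: [10, 12, 6, 7, 45, 11, 4, 18, 2]
Tree (level-order array): [10, 6, 12, 4, 7, 11, 45, 2, None, None, None, None, None, 18]
Postorder traversal: [2, 4, 7, 6, 11, 18, 45, 12, 10]


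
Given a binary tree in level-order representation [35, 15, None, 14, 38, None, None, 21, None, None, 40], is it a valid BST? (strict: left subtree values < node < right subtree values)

Level-order array: [35, 15, None, 14, 38, None, None, 21, None, None, 40]
Validate using subtree bounds (lo, hi): at each node, require lo < value < hi,
then recurse left with hi=value and right with lo=value.
Preorder trace (stopping at first violation):
  at node 35 with bounds (-inf, +inf): OK
  at node 15 with bounds (-inf, 35): OK
  at node 14 with bounds (-inf, 15): OK
  at node 38 with bounds (15, 35): VIOLATION
Node 38 violates its bound: not (15 < 38 < 35).
Result: Not a valid BST


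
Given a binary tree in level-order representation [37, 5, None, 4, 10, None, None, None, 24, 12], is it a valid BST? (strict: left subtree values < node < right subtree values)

Level-order array: [37, 5, None, 4, 10, None, None, None, 24, 12]
Validate using subtree bounds (lo, hi): at each node, require lo < value < hi,
then recurse left with hi=value and right with lo=value.
Preorder trace (stopping at first violation):
  at node 37 with bounds (-inf, +inf): OK
  at node 5 with bounds (-inf, 37): OK
  at node 4 with bounds (-inf, 5): OK
  at node 10 with bounds (5, 37): OK
  at node 24 with bounds (10, 37): OK
  at node 12 with bounds (10, 24): OK
No violation found at any node.
Result: Valid BST


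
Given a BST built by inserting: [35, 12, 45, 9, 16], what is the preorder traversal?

Tree insertion order: [35, 12, 45, 9, 16]
Tree (level-order array): [35, 12, 45, 9, 16]
Preorder traversal: [35, 12, 9, 16, 45]


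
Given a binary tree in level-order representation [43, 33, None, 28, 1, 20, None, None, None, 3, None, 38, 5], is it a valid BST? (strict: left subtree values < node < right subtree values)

Level-order array: [43, 33, None, 28, 1, 20, None, None, None, 3, None, 38, 5]
Validate using subtree bounds (lo, hi): at each node, require lo < value < hi,
then recurse left with hi=value and right with lo=value.
Preorder trace (stopping at first violation):
  at node 43 with bounds (-inf, +inf): OK
  at node 33 with bounds (-inf, 43): OK
  at node 28 with bounds (-inf, 33): OK
  at node 20 with bounds (-inf, 28): OK
  at node 3 with bounds (-inf, 20): OK
  at node 38 with bounds (-inf, 3): VIOLATION
Node 38 violates its bound: not (-inf < 38 < 3).
Result: Not a valid BST


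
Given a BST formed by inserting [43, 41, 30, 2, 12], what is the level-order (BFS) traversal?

Tree insertion order: [43, 41, 30, 2, 12]
Tree (level-order array): [43, 41, None, 30, None, 2, None, None, 12]
BFS from the root, enqueuing left then right child of each popped node:
  queue [43] -> pop 43, enqueue [41], visited so far: [43]
  queue [41] -> pop 41, enqueue [30], visited so far: [43, 41]
  queue [30] -> pop 30, enqueue [2], visited so far: [43, 41, 30]
  queue [2] -> pop 2, enqueue [12], visited so far: [43, 41, 30, 2]
  queue [12] -> pop 12, enqueue [none], visited so far: [43, 41, 30, 2, 12]
Result: [43, 41, 30, 2, 12]


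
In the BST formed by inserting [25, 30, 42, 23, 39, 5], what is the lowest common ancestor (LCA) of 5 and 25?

Tree insertion order: [25, 30, 42, 23, 39, 5]
Tree (level-order array): [25, 23, 30, 5, None, None, 42, None, None, 39]
In a BST, the LCA of p=5, q=25 is the first node v on the
root-to-leaf path with p <= v <= q (go left if both < v, right if both > v).
Walk from root:
  at 25: 5 <= 25 <= 25, this is the LCA
LCA = 25


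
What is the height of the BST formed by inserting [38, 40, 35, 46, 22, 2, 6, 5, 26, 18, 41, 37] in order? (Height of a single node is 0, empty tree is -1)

Insertion order: [38, 40, 35, 46, 22, 2, 6, 5, 26, 18, 41, 37]
Tree (level-order array): [38, 35, 40, 22, 37, None, 46, 2, 26, None, None, 41, None, None, 6, None, None, None, None, 5, 18]
Compute height bottom-up (empty subtree = -1):
  height(5) = 1 + max(-1, -1) = 0
  height(18) = 1 + max(-1, -1) = 0
  height(6) = 1 + max(0, 0) = 1
  height(2) = 1 + max(-1, 1) = 2
  height(26) = 1 + max(-1, -1) = 0
  height(22) = 1 + max(2, 0) = 3
  height(37) = 1 + max(-1, -1) = 0
  height(35) = 1 + max(3, 0) = 4
  height(41) = 1 + max(-1, -1) = 0
  height(46) = 1 + max(0, -1) = 1
  height(40) = 1 + max(-1, 1) = 2
  height(38) = 1 + max(4, 2) = 5
Height = 5


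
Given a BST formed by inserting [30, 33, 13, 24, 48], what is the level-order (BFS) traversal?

Tree insertion order: [30, 33, 13, 24, 48]
Tree (level-order array): [30, 13, 33, None, 24, None, 48]
BFS from the root, enqueuing left then right child of each popped node:
  queue [30] -> pop 30, enqueue [13, 33], visited so far: [30]
  queue [13, 33] -> pop 13, enqueue [24], visited so far: [30, 13]
  queue [33, 24] -> pop 33, enqueue [48], visited so far: [30, 13, 33]
  queue [24, 48] -> pop 24, enqueue [none], visited so far: [30, 13, 33, 24]
  queue [48] -> pop 48, enqueue [none], visited so far: [30, 13, 33, 24, 48]
Result: [30, 13, 33, 24, 48]


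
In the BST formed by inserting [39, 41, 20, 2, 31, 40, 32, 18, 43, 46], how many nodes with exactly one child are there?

Tree built from: [39, 41, 20, 2, 31, 40, 32, 18, 43, 46]
Tree (level-order array): [39, 20, 41, 2, 31, 40, 43, None, 18, None, 32, None, None, None, 46]
Rule: These are nodes with exactly 1 non-null child.
Per-node child counts:
  node 39: 2 child(ren)
  node 20: 2 child(ren)
  node 2: 1 child(ren)
  node 18: 0 child(ren)
  node 31: 1 child(ren)
  node 32: 0 child(ren)
  node 41: 2 child(ren)
  node 40: 0 child(ren)
  node 43: 1 child(ren)
  node 46: 0 child(ren)
Matching nodes: [2, 31, 43]
Count of nodes with exactly one child: 3


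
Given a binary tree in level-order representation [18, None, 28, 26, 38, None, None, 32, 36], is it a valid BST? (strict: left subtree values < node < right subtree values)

Level-order array: [18, None, 28, 26, 38, None, None, 32, 36]
Validate using subtree bounds (lo, hi): at each node, require lo < value < hi,
then recurse left with hi=value and right with lo=value.
Preorder trace (stopping at first violation):
  at node 18 with bounds (-inf, +inf): OK
  at node 28 with bounds (18, +inf): OK
  at node 26 with bounds (18, 28): OK
  at node 38 with bounds (28, +inf): OK
  at node 32 with bounds (28, 38): OK
  at node 36 with bounds (38, +inf): VIOLATION
Node 36 violates its bound: not (38 < 36 < +inf).
Result: Not a valid BST


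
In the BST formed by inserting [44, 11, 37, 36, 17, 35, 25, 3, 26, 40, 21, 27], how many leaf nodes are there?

Tree built from: [44, 11, 37, 36, 17, 35, 25, 3, 26, 40, 21, 27]
Tree (level-order array): [44, 11, None, 3, 37, None, None, 36, 40, 17, None, None, None, None, 35, 25, None, 21, 26, None, None, None, 27]
Rule: A leaf has 0 children.
Per-node child counts:
  node 44: 1 child(ren)
  node 11: 2 child(ren)
  node 3: 0 child(ren)
  node 37: 2 child(ren)
  node 36: 1 child(ren)
  node 17: 1 child(ren)
  node 35: 1 child(ren)
  node 25: 2 child(ren)
  node 21: 0 child(ren)
  node 26: 1 child(ren)
  node 27: 0 child(ren)
  node 40: 0 child(ren)
Matching nodes: [3, 21, 27, 40]
Count of leaf nodes: 4


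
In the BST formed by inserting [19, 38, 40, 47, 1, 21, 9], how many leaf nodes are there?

Tree built from: [19, 38, 40, 47, 1, 21, 9]
Tree (level-order array): [19, 1, 38, None, 9, 21, 40, None, None, None, None, None, 47]
Rule: A leaf has 0 children.
Per-node child counts:
  node 19: 2 child(ren)
  node 1: 1 child(ren)
  node 9: 0 child(ren)
  node 38: 2 child(ren)
  node 21: 0 child(ren)
  node 40: 1 child(ren)
  node 47: 0 child(ren)
Matching nodes: [9, 21, 47]
Count of leaf nodes: 3


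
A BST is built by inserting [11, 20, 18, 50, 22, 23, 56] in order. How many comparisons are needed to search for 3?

Search path for 3: 11
Found: False
Comparisons: 1


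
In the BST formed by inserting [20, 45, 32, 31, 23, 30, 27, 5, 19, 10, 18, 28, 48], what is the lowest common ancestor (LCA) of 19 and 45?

Tree insertion order: [20, 45, 32, 31, 23, 30, 27, 5, 19, 10, 18, 28, 48]
Tree (level-order array): [20, 5, 45, None, 19, 32, 48, 10, None, 31, None, None, None, None, 18, 23, None, None, None, None, 30, 27, None, None, 28]
In a BST, the LCA of p=19, q=45 is the first node v on the
root-to-leaf path with p <= v <= q (go left if both < v, right if both > v).
Walk from root:
  at 20: 19 <= 20 <= 45, this is the LCA
LCA = 20


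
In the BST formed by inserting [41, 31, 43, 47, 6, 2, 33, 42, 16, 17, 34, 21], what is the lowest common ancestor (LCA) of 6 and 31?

Tree insertion order: [41, 31, 43, 47, 6, 2, 33, 42, 16, 17, 34, 21]
Tree (level-order array): [41, 31, 43, 6, 33, 42, 47, 2, 16, None, 34, None, None, None, None, None, None, None, 17, None, None, None, 21]
In a BST, the LCA of p=6, q=31 is the first node v on the
root-to-leaf path with p <= v <= q (go left if both < v, right if both > v).
Walk from root:
  at 41: both 6 and 31 < 41, go left
  at 31: 6 <= 31 <= 31, this is the LCA
LCA = 31


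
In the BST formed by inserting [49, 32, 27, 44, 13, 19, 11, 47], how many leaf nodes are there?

Tree built from: [49, 32, 27, 44, 13, 19, 11, 47]
Tree (level-order array): [49, 32, None, 27, 44, 13, None, None, 47, 11, 19]
Rule: A leaf has 0 children.
Per-node child counts:
  node 49: 1 child(ren)
  node 32: 2 child(ren)
  node 27: 1 child(ren)
  node 13: 2 child(ren)
  node 11: 0 child(ren)
  node 19: 0 child(ren)
  node 44: 1 child(ren)
  node 47: 0 child(ren)
Matching nodes: [11, 19, 47]
Count of leaf nodes: 3


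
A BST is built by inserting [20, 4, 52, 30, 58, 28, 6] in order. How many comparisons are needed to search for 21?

Search path for 21: 20 -> 52 -> 30 -> 28
Found: False
Comparisons: 4


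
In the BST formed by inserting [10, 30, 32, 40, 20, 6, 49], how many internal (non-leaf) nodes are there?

Tree built from: [10, 30, 32, 40, 20, 6, 49]
Tree (level-order array): [10, 6, 30, None, None, 20, 32, None, None, None, 40, None, 49]
Rule: An internal node has at least one child.
Per-node child counts:
  node 10: 2 child(ren)
  node 6: 0 child(ren)
  node 30: 2 child(ren)
  node 20: 0 child(ren)
  node 32: 1 child(ren)
  node 40: 1 child(ren)
  node 49: 0 child(ren)
Matching nodes: [10, 30, 32, 40]
Count of internal (non-leaf) nodes: 4


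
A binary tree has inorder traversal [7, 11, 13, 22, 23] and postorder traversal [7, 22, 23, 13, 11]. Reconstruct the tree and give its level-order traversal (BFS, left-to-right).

Inorder:   [7, 11, 13, 22, 23]
Postorder: [7, 22, 23, 13, 11]
Algorithm: postorder visits root last, so walk postorder right-to-left;
each value is the root of the current inorder slice — split it at that
value, recurse on the right subtree first, then the left.
Recursive splits:
  root=11; inorder splits into left=[7], right=[13, 22, 23]
  root=13; inorder splits into left=[], right=[22, 23]
  root=23; inorder splits into left=[22], right=[]
  root=22; inorder splits into left=[], right=[]
  root=7; inorder splits into left=[], right=[]
Reconstructed level-order: [11, 7, 13, 23, 22]
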